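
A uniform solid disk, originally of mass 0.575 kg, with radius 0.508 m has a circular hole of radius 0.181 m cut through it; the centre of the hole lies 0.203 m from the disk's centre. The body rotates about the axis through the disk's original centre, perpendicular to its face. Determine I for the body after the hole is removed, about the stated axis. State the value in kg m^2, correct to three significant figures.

0.0700

Unpierced body about its centre: I₀ = (1/2)MR² = (1/2)(0.575)(0.508)² = 0.074193 kg m^2.
The removed disk has mass m = M·(r/R)² = (0.575)(0.181/0.508)² = 0.072996 kg (same uniform areal density).
Its moment of inertia about the rotation axis (parallel-axis theorem): I_hole = (1/2)mr² + md² = (1/2)(0.072996)(0.181)² + (0.072996)(0.203)² = 0.0042038 kg m^2.
Treating the hole as negative mass, I = I₀ − I_hole = 0.074193 − 0.0042038 = 0.06999 kg m^2.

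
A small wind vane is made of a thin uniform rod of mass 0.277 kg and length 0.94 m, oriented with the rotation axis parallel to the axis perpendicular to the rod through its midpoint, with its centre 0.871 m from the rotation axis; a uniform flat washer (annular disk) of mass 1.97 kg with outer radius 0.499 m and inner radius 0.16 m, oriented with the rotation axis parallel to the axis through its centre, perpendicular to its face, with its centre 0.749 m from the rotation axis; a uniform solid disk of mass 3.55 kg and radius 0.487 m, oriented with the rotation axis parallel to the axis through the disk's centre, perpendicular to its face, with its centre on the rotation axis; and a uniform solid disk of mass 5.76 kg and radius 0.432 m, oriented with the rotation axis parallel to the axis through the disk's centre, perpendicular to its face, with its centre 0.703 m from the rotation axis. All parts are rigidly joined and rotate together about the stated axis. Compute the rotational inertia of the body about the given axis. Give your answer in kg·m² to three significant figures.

5.41

Thin rod: I_cm = (1/12)ML² = (1/12)(0.277)(0.94)² = 0.020396 kg·m²; centre at d = 0.871 m, so I = I_cm + Md² gives I = 0.020396 + (0.277)(0.871)² = 0.23054 kg·m².
Annular disk: I_cm = (1/2)M(R²+r²) = (1/2)(1.97)[(0.499)² + (0.16)²] = 0.27048 kg·m²; centre at d = 0.749 m, so I = I_cm + Md² gives I = 0.27048 + (1.97)(0.749)² = 1.3757 kg·m².
Solid disk: I_cm = (1/2)MR² = (1/2)(3.55)(0.487)² = 0.42097 kg·m²; axis through the centre, so I = 0.42097 kg·m².
Solid disk: I_cm = (1/2)MR² = (1/2)(5.76)(0.432)² = 0.53748 kg·m²; centre at d = 0.703 m, so I = I_cm + Md² gives I = 0.53748 + (5.76)(0.703)² = 3.3841 kg·m².
Total I = 0.23054 + 1.3757 + 0.42097 + 3.3841 = 5.4113 kg·m².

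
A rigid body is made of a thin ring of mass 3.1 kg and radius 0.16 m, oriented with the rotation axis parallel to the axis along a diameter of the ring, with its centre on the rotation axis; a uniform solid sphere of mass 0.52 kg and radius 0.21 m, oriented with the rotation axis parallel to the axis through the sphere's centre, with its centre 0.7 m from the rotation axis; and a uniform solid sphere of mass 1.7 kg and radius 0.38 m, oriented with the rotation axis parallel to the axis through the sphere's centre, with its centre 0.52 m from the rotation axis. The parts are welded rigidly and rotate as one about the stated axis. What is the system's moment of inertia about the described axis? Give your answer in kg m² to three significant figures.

0.862

Thin ring: I_cm = (1/2)MR² = (1/2)(3.1)(0.16)² = 0.03968 kg m²; axis through the centre, so I = 0.03968 kg m².
Solid sphere: I_cm = (2/5)MR² = (2/5)(0.52)(0.21)² = 0.0091728 kg m²; centre at d = 0.7 m, so I = I_cm + Md² gives I = 0.0091728 + (0.52)(0.7)² = 0.26397 kg m².
Solid sphere: I_cm = (2/5)MR² = (2/5)(1.7)(0.38)² = 0.098192 kg m²; centre at d = 0.52 m, so I = I_cm + Md² gives I = 0.098192 + (1.7)(0.52)² = 0.55787 kg m².
Total I = 0.03968 + 0.26397 + 0.55787 = 0.86152 kg m².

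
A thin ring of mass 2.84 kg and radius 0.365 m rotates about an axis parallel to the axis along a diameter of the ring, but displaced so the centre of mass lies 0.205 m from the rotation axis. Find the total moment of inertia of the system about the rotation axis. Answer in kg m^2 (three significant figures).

0.309

I_cm = (1/2)MR² = (1/2)(2.84)(0.365)² = 0.18918 kg m^2; centre at d = 0.205 m, so I = I_cm + Md² gives I = 0.18918 + (2.84)(0.205)² = 0.30853 kg m^2.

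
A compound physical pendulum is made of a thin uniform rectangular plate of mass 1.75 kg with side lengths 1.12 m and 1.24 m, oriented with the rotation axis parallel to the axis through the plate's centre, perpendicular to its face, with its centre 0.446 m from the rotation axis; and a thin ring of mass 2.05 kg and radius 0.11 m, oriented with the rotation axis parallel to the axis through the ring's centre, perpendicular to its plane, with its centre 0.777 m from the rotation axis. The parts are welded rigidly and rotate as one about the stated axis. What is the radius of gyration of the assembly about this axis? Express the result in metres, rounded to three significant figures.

Rectangular plate: I_cm = (1/12)M(a²+b²) = (1/12)(1.75)[(1.12)² + (1.24)²] = 0.40717 kg m²; centre at d = 0.446 m, so I = I_cm + Md² gives I = 0.40717 + (1.75)(0.446)² = 0.75527 kg m².
Thin ring: I_cm = MR² = (2.05)(0.11)² = 0.024805 kg m²; centre at d = 0.777 m, so I = I_cm + Md² gives I = 0.024805 + (2.05)(0.777)² = 1.2624 kg m².
Total I = 2.0177 kg m²; total mass M = 3.8 kg.
k = √(I/M) = √(2.0177/3.8) = 0.72868 m.

0.729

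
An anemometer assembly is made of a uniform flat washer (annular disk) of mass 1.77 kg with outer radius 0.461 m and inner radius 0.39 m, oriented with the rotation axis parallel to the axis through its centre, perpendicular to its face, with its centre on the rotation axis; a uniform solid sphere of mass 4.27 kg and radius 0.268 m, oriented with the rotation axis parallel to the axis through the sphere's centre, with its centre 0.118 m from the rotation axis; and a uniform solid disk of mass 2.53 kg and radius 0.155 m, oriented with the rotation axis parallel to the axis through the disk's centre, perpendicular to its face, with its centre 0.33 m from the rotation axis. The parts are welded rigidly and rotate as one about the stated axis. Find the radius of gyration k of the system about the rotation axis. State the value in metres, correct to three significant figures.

0.308

Annular disk: I_cm = (1/2)M(R²+r²) = (1/2)(1.77)[(0.461)² + (0.39)²] = 0.32269 kg m²; axis through the centre, so I = 0.32269 kg m².
Solid sphere: I_cm = (2/5)MR² = (2/5)(4.27)(0.268)² = 0.12268 kg m²; centre at d = 0.118 m, so the parallel axis theorem gives I = 0.12268 + (4.27)(0.118)² = 0.18213 kg m².
Solid disk: I_cm = (1/2)MR² = (1/2)(2.53)(0.155)² = 0.030392 kg m²; centre at d = 0.33 m, so the parallel axis theorem gives I = 0.030392 + (2.53)(0.33)² = 0.30591 kg m².
Total I = 0.81073 kg m²; total mass M = 8.57 kg.
k = √(I/M) = √(0.81073/8.57) = 0.30757 m.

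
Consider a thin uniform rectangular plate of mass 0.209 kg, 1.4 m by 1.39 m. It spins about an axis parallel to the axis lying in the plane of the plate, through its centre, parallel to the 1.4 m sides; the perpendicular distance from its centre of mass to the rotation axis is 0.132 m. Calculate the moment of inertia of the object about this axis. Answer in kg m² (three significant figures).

I_cm = (1/12)Mb² = (1/12)(0.209)(1.39)² = 0.033651 kg m²; centre at d = 0.132 m, so the parallel axis theorem gives I = 0.033651 + (0.209)(0.132)² = 0.037292 kg m².

0.0373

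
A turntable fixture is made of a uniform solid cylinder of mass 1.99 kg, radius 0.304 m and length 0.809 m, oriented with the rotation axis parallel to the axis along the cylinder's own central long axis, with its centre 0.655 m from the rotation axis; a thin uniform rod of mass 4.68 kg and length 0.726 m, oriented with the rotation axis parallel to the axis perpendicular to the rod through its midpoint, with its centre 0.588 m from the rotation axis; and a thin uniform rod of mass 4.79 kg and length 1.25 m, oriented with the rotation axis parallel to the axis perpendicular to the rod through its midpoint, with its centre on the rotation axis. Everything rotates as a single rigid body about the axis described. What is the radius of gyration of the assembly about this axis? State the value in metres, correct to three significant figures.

0.544

Solid cylinder: I_cm = (1/2)MR² = (1/2)(1.99)(0.304)² = 0.091954 kg m^2; centre at d = 0.655 m, so the parallel axis theorem gives I = 0.091954 + (1.99)(0.655)² = 0.94571 kg m^2.
Thin rod: I_cm = (1/12)ML² = (1/12)(4.68)(0.726)² = 0.20556 kg m^2; centre at d = 0.588 m, so the parallel axis theorem gives I = 0.20556 + (4.68)(0.588)² = 1.8236 kg m^2.
Thin rod: I_cm = (1/12)ML² = (1/12)(4.79)(1.25)² = 0.6237 kg m^2; axis through the centre, so I = 0.6237 kg m^2.
Total I = 3.3931 kg m^2; total mass M = 11.46 kg.
k = √(I/M) = √(3.3931/11.46) = 0.54413 m.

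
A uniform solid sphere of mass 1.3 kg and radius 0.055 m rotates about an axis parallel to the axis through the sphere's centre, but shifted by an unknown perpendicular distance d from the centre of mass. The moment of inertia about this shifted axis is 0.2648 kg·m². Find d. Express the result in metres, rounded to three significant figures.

0.450

About the centre-of-mass axis, I_cm = (2/5)MR² = (2/5)(1.3)(0.055)² = 0.001573 kg·m².
Parallel axis theorem: I = I_cm + Md², so Md² = 0.2648 − 0.001573 = 0.26323 kg·m².
d = √(0.26323 / 1.3) = 0.44998 m.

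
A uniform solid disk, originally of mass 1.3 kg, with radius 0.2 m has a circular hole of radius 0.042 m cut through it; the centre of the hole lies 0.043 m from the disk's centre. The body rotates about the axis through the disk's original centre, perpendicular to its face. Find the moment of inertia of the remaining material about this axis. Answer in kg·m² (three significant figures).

0.0258

Unpierced body about its centre: I₀ = (1/2)MR² = (1/2)(1.3)(0.2)² = 0.026 kg·m².
The removed disk has mass m = M·(r/R)² = (1.3)(0.042/0.2)² = 0.05733 kg (same uniform areal density).
Its moment of inertia about the rotation axis (parallel-axis theorem): I_hole = (1/2)mr² + md² = (1/2)(0.05733)(0.042)² + (0.05733)(0.043)² = 0.00015657 kg·m².
Treating the hole as negative mass, I = I₀ − I_hole = 0.026 − 0.00015657 = 0.025843 kg·m².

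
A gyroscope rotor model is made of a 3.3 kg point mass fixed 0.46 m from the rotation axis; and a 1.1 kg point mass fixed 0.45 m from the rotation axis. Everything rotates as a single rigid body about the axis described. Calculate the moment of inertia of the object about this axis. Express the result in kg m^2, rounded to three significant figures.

Point mass: I_cm = 0; centre at d = 0.46 m, so the parallel axis theorem gives I = 0 + (3.3)(0.46)² = 0.69828 kg m^2.
Point mass: I_cm = 0; centre at d = 0.45 m, so the parallel axis theorem gives I = 0 + (1.1)(0.45)² = 0.22275 kg m^2.
Total I = 0.69828 + 0.22275 = 0.92103 kg m^2.

0.921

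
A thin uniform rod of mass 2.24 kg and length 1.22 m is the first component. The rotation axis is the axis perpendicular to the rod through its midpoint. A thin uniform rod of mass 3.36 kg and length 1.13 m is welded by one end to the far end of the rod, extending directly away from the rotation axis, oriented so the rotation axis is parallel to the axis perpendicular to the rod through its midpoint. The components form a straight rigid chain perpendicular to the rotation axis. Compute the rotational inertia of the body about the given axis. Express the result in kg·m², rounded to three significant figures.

Thin rod: I_cm = (1/12)ML² = (1/12)(2.24)(1.22)² = 0.27783 kg·m²; axis through the centre, so I = 0.27783 kg·m².
Thin rod: I_cm = (1/12)ML² = (1/12)(3.36)(1.13)² = 0.35753 kg·m²; centre at d = 0.61 + 0.565 = 1.175 m, so the parallel axis theorem gives I = 0.35753 + (3.36)(1.175)² = 4.9964 kg·m².
Total I = 0.27783 + 4.9964 = 5.2743 kg·m².

5.27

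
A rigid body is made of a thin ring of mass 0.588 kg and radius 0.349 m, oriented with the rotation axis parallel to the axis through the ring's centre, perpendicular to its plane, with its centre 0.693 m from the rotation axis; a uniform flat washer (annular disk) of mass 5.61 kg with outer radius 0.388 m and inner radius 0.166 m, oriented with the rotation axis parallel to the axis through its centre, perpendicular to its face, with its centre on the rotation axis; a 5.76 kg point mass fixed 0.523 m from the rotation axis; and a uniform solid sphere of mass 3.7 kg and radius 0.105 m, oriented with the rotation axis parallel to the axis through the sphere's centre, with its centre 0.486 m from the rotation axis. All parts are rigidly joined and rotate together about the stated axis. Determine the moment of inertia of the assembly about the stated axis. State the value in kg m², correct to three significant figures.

Thin ring: I_cm = MR² = (0.588)(0.349)² = 0.071619 kg m²; centre at d = 0.693 m, so the parallel axis theorem gives I = 0.071619 + (0.588)(0.693)² = 0.35401 kg m².
Annular disk: I_cm = (1/2)M(R²+r²) = (1/2)(5.61)[(0.388)² + (0.166)²] = 0.49957 kg m²; axis through the centre, so I = 0.49957 kg m².
Point mass: I_cm = 0; centre at d = 0.523 m, so the parallel axis theorem gives I = 0 + (5.76)(0.523)² = 1.5755 kg m².
Solid sphere: I_cm = (2/5)MR² = (2/5)(3.7)(0.105)² = 0.016317 kg m²; centre at d = 0.486 m, so the parallel axis theorem gives I = 0.016317 + (3.7)(0.486)² = 0.89024 kg m².
Total I = 0.35401 + 0.49957 + 1.5755 + 0.89024 = 3.3193 kg m².

3.32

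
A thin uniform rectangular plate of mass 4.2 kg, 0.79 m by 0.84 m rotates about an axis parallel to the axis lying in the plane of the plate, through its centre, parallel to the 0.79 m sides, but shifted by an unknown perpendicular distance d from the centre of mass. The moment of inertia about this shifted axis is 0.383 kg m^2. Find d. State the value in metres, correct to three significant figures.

0.180

About the centre-of-mass axis, I_cm = (1/12)Mb² = (1/12)(4.2)(0.84)² = 0.24696 kg m^2.
Parallel axis theorem: I = I_cm + Md², so Md² = 0.383 − 0.24696 = 0.13604 kg m^2.
d = √(0.13604 / 4.2) = 0.17997 m.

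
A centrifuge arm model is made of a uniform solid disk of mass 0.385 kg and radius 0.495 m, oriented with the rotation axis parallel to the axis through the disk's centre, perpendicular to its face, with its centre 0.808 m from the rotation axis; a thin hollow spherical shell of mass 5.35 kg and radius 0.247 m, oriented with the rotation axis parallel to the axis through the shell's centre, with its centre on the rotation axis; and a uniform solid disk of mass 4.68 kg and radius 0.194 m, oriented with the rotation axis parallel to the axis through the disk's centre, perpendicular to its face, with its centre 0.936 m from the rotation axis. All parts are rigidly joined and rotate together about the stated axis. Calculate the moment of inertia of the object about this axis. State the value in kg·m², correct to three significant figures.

4.70

Solid disk: I_cm = (1/2)MR² = (1/2)(0.385)(0.495)² = 0.047167 kg·m²; centre at d = 0.808 m, so the parallel axis theorem gives I = 0.047167 + (0.385)(0.808)² = 0.29852 kg·m².
Spherical shell: I_cm = (2/3)MR² = (2/3)(5.35)(0.247)² = 0.2176 kg·m²; axis through the centre, so I = 0.2176 kg·m².
Solid disk: I_cm = (1/2)MR² = (1/2)(4.68)(0.194)² = 0.088068 kg·m²; centre at d = 0.936 m, so the parallel axis theorem gives I = 0.088068 + (4.68)(0.936)² = 4.1882 kg·m².
Total I = 0.29852 + 0.2176 + 4.1882 = 4.7043 kg·m².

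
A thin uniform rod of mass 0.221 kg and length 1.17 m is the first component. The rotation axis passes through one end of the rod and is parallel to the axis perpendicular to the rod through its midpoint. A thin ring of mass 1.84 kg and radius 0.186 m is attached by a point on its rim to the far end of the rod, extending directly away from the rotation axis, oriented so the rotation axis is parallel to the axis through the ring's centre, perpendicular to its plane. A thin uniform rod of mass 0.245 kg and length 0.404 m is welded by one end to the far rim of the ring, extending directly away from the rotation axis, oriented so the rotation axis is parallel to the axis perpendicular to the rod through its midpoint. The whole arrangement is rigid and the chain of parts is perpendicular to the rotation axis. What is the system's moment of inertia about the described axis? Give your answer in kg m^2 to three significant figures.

Thin rod: I_cm = (1/12)ML² = (1/12)(0.221)(1.17)² = 0.025211 kg m^2; centre at d = 0.585 m, so the parallel axis theorem gives I = 0.025211 + (0.221)(0.585)² = 0.10084 kg m^2.
Thin ring: I_cm = MR² = (1.84)(0.186)² = 0.063657 kg m^2; centre at d = 0.585 + 0.585 + 0.186 = 1.356 m, so the parallel axis theorem gives I = 0.063657 + (1.84)(1.356)² = 3.4469 kg m^2.
Thin rod: I_cm = (1/12)ML² = (1/12)(0.245)(0.404)² = 0.0033323 kg m^2; centre at d = 0.585 + 0.585 + 0.186 + 0.186 + 0.202 = 1.744 m, so the parallel axis theorem gives I = 0.0033323 + (0.245)(1.744)² = 0.74851 kg m^2.
Total I = 0.10084 + 3.4469 + 0.74851 = 4.2963 kg m^2.

4.30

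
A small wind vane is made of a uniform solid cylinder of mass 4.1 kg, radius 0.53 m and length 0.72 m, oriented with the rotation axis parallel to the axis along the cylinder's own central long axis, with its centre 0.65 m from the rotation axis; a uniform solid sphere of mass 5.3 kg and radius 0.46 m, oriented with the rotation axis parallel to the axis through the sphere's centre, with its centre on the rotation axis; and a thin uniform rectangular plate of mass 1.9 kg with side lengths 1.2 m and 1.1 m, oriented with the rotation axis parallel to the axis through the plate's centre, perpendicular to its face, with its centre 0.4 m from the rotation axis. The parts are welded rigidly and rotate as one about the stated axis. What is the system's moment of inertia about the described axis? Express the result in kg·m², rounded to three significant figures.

Solid cylinder: I_cm = (1/2)MR² = (1/2)(4.1)(0.53)² = 0.57585 kg·m²; centre at d = 0.65 m, so I = I_cm + Md² gives I = 0.57585 + (4.1)(0.65)² = 2.3081 kg·m².
Solid sphere: I_cm = (2/5)MR² = (2/5)(5.3)(0.46)² = 0.44859 kg·m²; axis through the centre, so I = 0.44859 kg·m².
Rectangular plate: I_cm = (1/12)M(a²+b²) = (1/12)(1.9)[(1.2)² + (1.1)²] = 0.41958 kg·m²; centre at d = 0.4 m, so I = I_cm + Md² gives I = 0.41958 + (1.9)(0.4)² = 0.72358 kg·m².
Total I = 2.3081 + 0.44859 + 0.72358 = 3.4803 kg·m².

3.48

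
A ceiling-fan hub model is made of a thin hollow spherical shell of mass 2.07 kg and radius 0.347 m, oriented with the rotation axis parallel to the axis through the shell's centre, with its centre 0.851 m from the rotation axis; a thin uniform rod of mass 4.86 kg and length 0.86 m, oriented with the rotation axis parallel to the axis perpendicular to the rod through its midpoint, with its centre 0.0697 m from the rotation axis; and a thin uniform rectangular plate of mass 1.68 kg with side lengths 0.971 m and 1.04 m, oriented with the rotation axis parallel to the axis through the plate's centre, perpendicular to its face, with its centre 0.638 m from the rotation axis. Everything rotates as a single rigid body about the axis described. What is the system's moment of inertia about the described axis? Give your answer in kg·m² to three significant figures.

2.96

Spherical shell: I_cm = (2/3)MR² = (2/3)(2.07)(0.347)² = 0.16616 kg·m²; centre at d = 0.851 m, so the parallel axis theorem gives I = 0.16616 + (2.07)(0.851)² = 1.6653 kg·m².
Thin rod: I_cm = (1/12)ML² = (1/12)(4.86)(0.86)² = 0.29954 kg·m²; centre at d = 0.0697 m, so the parallel axis theorem gives I = 0.29954 + (4.86)(0.0697)² = 0.32315 kg·m².
Rectangular plate: I_cm = (1/12)M(a²+b²) = (1/12)(1.68)[(0.971)² + (1.04)²] = 0.28342 kg·m²; centre at d = 0.638 m, so the parallel axis theorem gives I = 0.28342 + (1.68)(0.638)² = 0.96726 kg·m².
Total I = 1.6653 + 0.32315 + 0.96726 = 2.9557 kg·m².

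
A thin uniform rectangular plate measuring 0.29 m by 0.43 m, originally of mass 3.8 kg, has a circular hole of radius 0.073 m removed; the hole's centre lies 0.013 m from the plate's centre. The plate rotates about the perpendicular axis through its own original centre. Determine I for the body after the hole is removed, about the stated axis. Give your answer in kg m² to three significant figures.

Unpierced body about its centre: I₀ = (1/12)M(a²+b²) = (1/12)(3.8)[(0.29)² + (0.43)²] = 0.085183 kg m².
The removed disk has mass m = M·πr²/(ab) = (3.8)·π(0.073)²/(0.29·0.43) = 0.51017 kg (same uniform areal density).
Its moment of inertia about the rotation axis (parallel-axis theorem): I_hole = (1/2)mr² + md² = (1/2)(0.51017)(0.073)² + (0.51017)(0.013)² = 0.0014456 kg m².
Treating the hole as negative mass, I = I₀ − I_hole = 0.085183 − 0.0014456 = 0.083738 kg m².

0.0837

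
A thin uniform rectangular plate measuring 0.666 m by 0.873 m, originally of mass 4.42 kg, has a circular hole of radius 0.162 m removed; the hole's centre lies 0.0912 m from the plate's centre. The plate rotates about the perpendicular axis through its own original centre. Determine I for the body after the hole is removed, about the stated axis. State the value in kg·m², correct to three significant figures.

Unpierced body about its centre: I₀ = (1/12)M(a²+b²) = (1/12)(4.42)[(0.666)² + (0.873)²] = 0.44409 kg·m².
The removed disk has mass m = M·πr²/(ab) = (4.42)·π(0.162)²/(0.666·0.873) = 0.62678 kg (same uniform areal density).
Its moment of inertia about the rotation axis (parallel-axis theorem): I_hole = (1/2)mr² + md² = (1/2)(0.62678)(0.162)² + (0.62678)(0.0912)² = 0.013438 kg·m².
Treating the hole as negative mass, I = I₀ − I_hole = 0.44409 − 0.013438 = 0.43066 kg·m².

0.431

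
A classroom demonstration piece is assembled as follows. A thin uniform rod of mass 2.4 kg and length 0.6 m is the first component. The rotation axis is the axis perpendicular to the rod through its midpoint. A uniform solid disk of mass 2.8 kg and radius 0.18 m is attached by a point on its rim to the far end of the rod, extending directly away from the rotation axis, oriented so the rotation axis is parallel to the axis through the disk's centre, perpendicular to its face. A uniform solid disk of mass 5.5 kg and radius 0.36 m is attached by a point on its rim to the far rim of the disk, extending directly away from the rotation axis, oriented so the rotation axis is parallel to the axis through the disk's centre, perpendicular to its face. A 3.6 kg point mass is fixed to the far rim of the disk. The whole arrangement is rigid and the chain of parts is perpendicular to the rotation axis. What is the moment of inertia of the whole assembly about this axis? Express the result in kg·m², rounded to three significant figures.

Thin rod: I_cm = (1/12)ML² = (1/12)(2.4)(0.6)² = 0.072 kg·m²; axis through the centre, so I = 0.072 kg·m².
Solid disk: I_cm = (1/2)MR² = (1/2)(2.8)(0.18)² = 0.04536 kg·m²; centre at d = 0.3 + 0.18 = 0.48 m, so I = I_cm + Md² gives I = 0.04536 + (2.8)(0.48)² = 0.69048 kg·m².
Solid disk: I_cm = (1/2)MR² = (1/2)(5.5)(0.36)² = 0.3564 kg·m²; centre at d = 0.3 + 0.18 + 0.18 + 0.36 = 1.02 m, so I = I_cm + Md² gives I = 0.3564 + (5.5)(1.02)² = 6.0786 kg·m².
Point mass: I_cm = 0; centre at d = 0.3 + 0.18 + 0.18 + 0.36 + 0.36 = 1.38 m, so I = I_cm + Md² gives I = 0 + (3.6)(1.38)² = 6.8558 kg·m².
Total I = 0.072 + 0.69048 + 6.0786 + 6.8558 = 13.697 kg·m².

13.7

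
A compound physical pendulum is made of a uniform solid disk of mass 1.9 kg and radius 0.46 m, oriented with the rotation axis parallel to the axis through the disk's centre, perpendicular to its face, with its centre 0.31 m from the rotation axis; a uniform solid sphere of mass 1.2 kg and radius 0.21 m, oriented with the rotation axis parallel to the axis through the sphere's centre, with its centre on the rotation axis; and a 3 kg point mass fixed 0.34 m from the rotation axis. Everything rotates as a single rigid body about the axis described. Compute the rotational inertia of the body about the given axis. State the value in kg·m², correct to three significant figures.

Solid disk: I_cm = (1/2)MR² = (1/2)(1.9)(0.46)² = 0.20102 kg·m²; centre at d = 0.31 m, so I = I_cm + Md² gives I = 0.20102 + (1.9)(0.31)² = 0.38361 kg·m².
Solid sphere: I_cm = (2/5)MR² = (2/5)(1.2)(0.21)² = 0.021168 kg·m²; axis through the centre, so I = 0.021168 kg·m².
Point mass: I_cm = 0; centre at d = 0.34 m, so I = I_cm + Md² gives I = 0 + (3)(0.34)² = 0.3468 kg·m².
Total I = 0.38361 + 0.021168 + 0.3468 = 0.75158 kg·m².

0.752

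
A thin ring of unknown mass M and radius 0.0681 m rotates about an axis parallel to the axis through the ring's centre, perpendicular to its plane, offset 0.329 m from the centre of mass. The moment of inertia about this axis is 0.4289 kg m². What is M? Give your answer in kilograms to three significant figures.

3.80

I = I_cm + Md² = MR² + Md² = M·[1·(0.0681)² + (0.329)²] = M·0.11288.
So M = 0.4289 / 0.11288 = 3.7997 kg.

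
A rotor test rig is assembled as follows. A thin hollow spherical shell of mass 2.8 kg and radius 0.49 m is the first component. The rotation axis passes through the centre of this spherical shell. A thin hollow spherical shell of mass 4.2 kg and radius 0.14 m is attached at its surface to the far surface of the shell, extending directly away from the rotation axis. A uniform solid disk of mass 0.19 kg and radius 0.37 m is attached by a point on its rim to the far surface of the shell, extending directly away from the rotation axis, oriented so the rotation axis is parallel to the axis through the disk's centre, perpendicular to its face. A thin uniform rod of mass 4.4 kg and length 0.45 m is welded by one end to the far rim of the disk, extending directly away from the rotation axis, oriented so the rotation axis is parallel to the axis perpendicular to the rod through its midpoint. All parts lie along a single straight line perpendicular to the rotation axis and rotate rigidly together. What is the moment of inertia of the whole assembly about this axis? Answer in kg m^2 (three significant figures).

Spherical shell: I_cm = (2/3)MR² = (2/3)(2.8)(0.49)² = 0.44819 kg m^2; axis through the centre, so I = 0.44819 kg m^2.
Spherical shell: I_cm = (2/3)MR² = (2/3)(4.2)(0.14)² = 0.05488 kg m^2; centre at d = 0.49 + 0.14 = 0.63 m, so the parallel axis theorem gives I = 0.05488 + (4.2)(0.63)² = 1.7219 kg m^2.
Solid disk: I_cm = (1/2)MR² = (1/2)(0.19)(0.37)² = 0.013005 kg m^2; centre at d = 0.49 + 0.14 + 0.14 + 0.37 = 1.14 m, so the parallel axis theorem gives I = 0.013005 + (0.19)(1.14)² = 0.25993 kg m^2.
Thin rod: I_cm = (1/12)ML² = (1/12)(4.4)(0.45)² = 0.07425 kg m^2; centre at d = 0.49 + 0.14 + 0.14 + 0.37 + 0.37 + 0.225 = 1.735 m, so the parallel axis theorem gives I = 0.07425 + (4.4)(1.735)² = 13.319 kg m^2.
Total I = 0.44819 + 1.7219 + 0.25993 + 13.319 = 15.749 kg m^2.

15.7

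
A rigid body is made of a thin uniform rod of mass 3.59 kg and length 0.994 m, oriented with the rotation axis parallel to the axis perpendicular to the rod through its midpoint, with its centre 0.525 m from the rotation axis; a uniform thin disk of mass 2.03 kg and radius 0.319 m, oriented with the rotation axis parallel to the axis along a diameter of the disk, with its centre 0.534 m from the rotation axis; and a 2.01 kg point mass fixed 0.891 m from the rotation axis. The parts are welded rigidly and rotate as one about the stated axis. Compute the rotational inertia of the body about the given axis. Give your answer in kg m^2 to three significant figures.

3.51

Thin rod: I_cm = (1/12)ML² = (1/12)(3.59)(0.994)² = 0.29559 kg m^2; centre at d = 0.525 m, so the parallel axis theorem gives I = 0.29559 + (3.59)(0.525)² = 1.2851 kg m^2.
Thin disk: I_cm = (1/4)MR² = (1/4)(2.03)(0.319)² = 0.051644 kg m^2; centre at d = 0.534 m, so the parallel axis theorem gives I = 0.051644 + (2.03)(0.534)² = 0.63051 kg m^2.
Point mass: I_cm = 0; centre at d = 0.891 m, so the parallel axis theorem gives I = 0 + (2.01)(0.891)² = 1.5957 kg m^2.
Total I = 1.2851 + 0.63051 + 1.5957 = 3.5113 kg m^2.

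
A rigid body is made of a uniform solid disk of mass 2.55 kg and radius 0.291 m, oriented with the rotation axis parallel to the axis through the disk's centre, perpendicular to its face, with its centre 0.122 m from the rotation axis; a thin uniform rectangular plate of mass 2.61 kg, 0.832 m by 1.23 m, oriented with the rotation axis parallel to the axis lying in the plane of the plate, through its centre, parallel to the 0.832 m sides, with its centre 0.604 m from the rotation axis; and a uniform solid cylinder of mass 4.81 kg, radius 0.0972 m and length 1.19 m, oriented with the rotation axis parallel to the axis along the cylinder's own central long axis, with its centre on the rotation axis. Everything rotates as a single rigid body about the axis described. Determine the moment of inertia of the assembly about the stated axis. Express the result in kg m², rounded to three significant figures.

1.45

Solid disk: I_cm = (1/2)MR² = (1/2)(2.55)(0.291)² = 0.10797 kg m²; centre at d = 0.122 m, so the parallel axis theorem gives I = 0.10797 + (2.55)(0.122)² = 0.14592 kg m².
Rectangular plate: I_cm = (1/12)Mb² = (1/12)(2.61)(1.23)² = 0.32906 kg m²; centre at d = 0.604 m, so the parallel axis theorem gives I = 0.32906 + (2.61)(0.604)² = 1.2812 kg m².
Solid cylinder: I_cm = (1/2)MR² = (1/2)(4.81)(0.0972)² = 0.022722 kg m²; axis through the centre, so I = 0.022722 kg m².
Total I = 0.14592 + 1.2812 + 0.022722 = 1.4499 kg m².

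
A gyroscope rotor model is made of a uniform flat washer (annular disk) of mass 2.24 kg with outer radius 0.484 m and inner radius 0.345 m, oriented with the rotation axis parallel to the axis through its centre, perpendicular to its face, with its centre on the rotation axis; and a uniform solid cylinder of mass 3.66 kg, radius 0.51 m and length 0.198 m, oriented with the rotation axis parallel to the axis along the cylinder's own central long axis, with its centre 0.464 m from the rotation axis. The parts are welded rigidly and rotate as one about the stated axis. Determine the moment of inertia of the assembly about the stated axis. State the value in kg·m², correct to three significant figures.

1.66

Annular disk: I_cm = (1/2)M(R²+r²) = (1/2)(2.24)[(0.484)² + (0.345)²] = 0.39567 kg·m²; axis through the centre, so I = 0.39567 kg·m².
Solid cylinder: I_cm = (1/2)MR² = (1/2)(3.66)(0.51)² = 0.47598 kg·m²; centre at d = 0.464 m, so I = I_cm + Md² gives I = 0.47598 + (3.66)(0.464)² = 1.264 kg·m².
Total I = 0.39567 + 1.264 = 1.6596 kg·m².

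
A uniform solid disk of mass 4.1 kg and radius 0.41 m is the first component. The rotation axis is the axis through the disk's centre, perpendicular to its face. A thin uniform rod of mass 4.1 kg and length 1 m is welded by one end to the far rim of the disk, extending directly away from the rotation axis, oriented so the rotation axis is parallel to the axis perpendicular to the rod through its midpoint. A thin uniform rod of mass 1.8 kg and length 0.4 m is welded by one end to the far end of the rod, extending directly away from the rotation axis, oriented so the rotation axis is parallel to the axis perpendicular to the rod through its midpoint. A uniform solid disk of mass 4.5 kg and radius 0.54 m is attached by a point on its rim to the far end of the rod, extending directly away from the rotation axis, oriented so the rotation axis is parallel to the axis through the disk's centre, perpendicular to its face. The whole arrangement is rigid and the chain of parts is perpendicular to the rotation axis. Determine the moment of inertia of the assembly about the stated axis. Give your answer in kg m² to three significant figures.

34.3

Solid disk: I_cm = (1/2)MR² = (1/2)(4.1)(0.41)² = 0.3446 kg m²; axis through the centre, so I = 0.3446 kg m².
Thin rod: I_cm = (1/12)ML² = (1/12)(4.1)(1)² = 0.34167 kg m²; centre at d = 0.41 + 0.5 = 0.91 m, so I = I_cm + Md² gives I = 0.34167 + (4.1)(0.91)² = 3.7369 kg m².
Thin rod: I_cm = (1/12)ML² = (1/12)(1.8)(0.4)² = 0.024 kg m²; centre at d = 0.41 + 0.5 + 0.5 + 0.2 = 1.61 m, so I = I_cm + Md² gives I = 0.024 + (1.8)(1.61)² = 4.6898 kg m².
Solid disk: I_cm = (1/2)MR² = (1/2)(4.5)(0.54)² = 0.6561 kg m²; centre at d = 0.41 + 0.5 + 0.5 + 0.2 + 0.2 + 0.54 = 2.35 m, so I = I_cm + Md² gives I = 0.6561 + (4.5)(2.35)² = 25.507 kg m².
Total I = 0.3446 + 3.7369 + 4.6898 + 25.507 = 34.279 kg m².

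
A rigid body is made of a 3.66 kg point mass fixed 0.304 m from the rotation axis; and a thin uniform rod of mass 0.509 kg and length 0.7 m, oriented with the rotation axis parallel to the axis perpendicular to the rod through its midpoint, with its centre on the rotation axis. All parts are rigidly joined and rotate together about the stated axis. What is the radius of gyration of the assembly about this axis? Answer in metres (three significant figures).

0.293

Point mass: I_cm = 0; centre at d = 0.304 m, so I = I_cm + Md² gives I = 0 + (3.66)(0.304)² = 0.33824 kg m².
Thin rod: I_cm = (1/12)ML² = (1/12)(0.509)(0.7)² = 0.020784 kg m²; axis through the centre, so I = 0.020784 kg m².
Total I = 0.35903 kg m²; total mass M = 4.169 kg.
k = √(I/M) = √(0.35903/4.169) = 0.29346 m.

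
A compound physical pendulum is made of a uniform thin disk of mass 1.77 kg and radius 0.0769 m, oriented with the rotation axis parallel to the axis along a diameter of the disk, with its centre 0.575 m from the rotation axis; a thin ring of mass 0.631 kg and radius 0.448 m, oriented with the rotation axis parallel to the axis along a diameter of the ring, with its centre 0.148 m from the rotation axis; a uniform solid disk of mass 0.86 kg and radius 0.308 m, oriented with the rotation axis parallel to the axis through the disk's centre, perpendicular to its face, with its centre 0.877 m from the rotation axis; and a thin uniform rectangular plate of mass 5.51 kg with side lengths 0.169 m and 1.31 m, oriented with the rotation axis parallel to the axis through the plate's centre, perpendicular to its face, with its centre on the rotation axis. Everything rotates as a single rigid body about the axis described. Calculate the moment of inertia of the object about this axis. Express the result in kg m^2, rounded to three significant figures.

Thin disk: I_cm = (1/4)MR² = (1/4)(1.77)(0.0769)² = 0.0026168 kg m^2; centre at d = 0.575 m, so I = I_cm + Md² gives I = 0.0026168 + (1.77)(0.575)² = 0.58782 kg m^2.
Thin ring: I_cm = (1/2)MR² = (1/2)(0.631)(0.448)² = 0.063322 kg m^2; centre at d = 0.148 m, so I = I_cm + Md² gives I = 0.063322 + (0.631)(0.148)² = 0.077144 kg m^2.
Solid disk: I_cm = (1/2)MR² = (1/2)(0.86)(0.308)² = 0.040792 kg m^2; centre at d = 0.877 m, so I = I_cm + Md² gives I = 0.040792 + (0.86)(0.877)² = 0.70224 kg m^2.
Rectangular plate: I_cm = (1/12)M(a²+b²) = (1/12)(5.51)[(0.169)² + (1.31)²] = 0.80109 kg m^2; axis through the centre, so I = 0.80109 kg m^2.
Total I = 0.58782 + 0.077144 + 0.70224 + 0.80109 = 2.1683 kg m^2.

2.17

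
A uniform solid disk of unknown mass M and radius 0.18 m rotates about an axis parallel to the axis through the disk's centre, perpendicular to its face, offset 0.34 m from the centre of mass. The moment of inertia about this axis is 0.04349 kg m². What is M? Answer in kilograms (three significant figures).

0.330

I = I_cm + Md² = (1/2)MR² + Md² = M·[0.5·(0.18)² + (0.34)²] = M·0.1318.
So M = 0.04349 / 0.1318 = 0.32997 kg.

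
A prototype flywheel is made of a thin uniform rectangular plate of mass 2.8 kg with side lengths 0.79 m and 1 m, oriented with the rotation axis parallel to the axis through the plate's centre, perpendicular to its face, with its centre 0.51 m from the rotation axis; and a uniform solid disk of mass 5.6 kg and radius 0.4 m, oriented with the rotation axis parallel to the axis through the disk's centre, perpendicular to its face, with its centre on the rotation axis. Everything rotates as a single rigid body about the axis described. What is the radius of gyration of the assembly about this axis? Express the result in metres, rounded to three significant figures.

Rectangular plate: I_cm = (1/12)M(a²+b²) = (1/12)(2.8)[(0.79)² + (1)²] = 0.37896 kg·m²; centre at d = 0.51 m, so I = I_cm + Md² gives I = 0.37896 + (2.8)(0.51)² = 1.1072 kg·m².
Solid disk: I_cm = (1/2)MR² = (1/2)(5.6)(0.4)² = 0.448 kg·m²; axis through the centre, so I = 0.448 kg·m².
Total I = 1.5552 kg·m²; total mass M = 8.4 kg.
k = √(I/M) = √(1.5552/8.4) = 0.43029 m.

0.430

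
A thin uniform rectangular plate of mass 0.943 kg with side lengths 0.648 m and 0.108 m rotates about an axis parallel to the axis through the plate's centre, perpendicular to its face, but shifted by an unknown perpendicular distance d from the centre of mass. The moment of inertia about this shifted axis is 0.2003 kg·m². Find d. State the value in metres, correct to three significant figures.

About the centre-of-mass axis, I_cm = (1/12)M(a²+b²) = (1/12)(0.943)[(0.648)² + (0.108)²] = 0.033914 kg·m².
Parallel axis theorem: I = I_cm + Md², so Md² = 0.2003 − 0.033914 = 0.16639 kg·m².
d = √(0.16639 / 0.943) = 0.42005 m.

0.420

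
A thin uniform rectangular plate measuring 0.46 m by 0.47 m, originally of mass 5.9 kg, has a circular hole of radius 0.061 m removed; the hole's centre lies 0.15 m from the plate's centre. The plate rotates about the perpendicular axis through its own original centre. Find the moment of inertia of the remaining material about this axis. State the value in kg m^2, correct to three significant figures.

0.205

Unpierced body about its centre: I₀ = (1/12)M(a²+b²) = (1/12)(5.9)[(0.46)² + (0.47)²] = 0.21265 kg m^2.
The removed disk has mass m = M·πr²/(ab) = (5.9)·π(0.061)²/(0.46·0.47) = 0.31901 kg (same uniform areal density).
Its moment of inertia about the rotation axis (parallel-axis theorem): I_hole = (1/2)mr² + md² = (1/2)(0.31901)(0.061)² + (0.31901)(0.15)² = 0.0077713 kg m^2.
Treating the hole as negative mass, I = I₀ − I_hole = 0.21265 − 0.0077713 = 0.20487 kg m^2.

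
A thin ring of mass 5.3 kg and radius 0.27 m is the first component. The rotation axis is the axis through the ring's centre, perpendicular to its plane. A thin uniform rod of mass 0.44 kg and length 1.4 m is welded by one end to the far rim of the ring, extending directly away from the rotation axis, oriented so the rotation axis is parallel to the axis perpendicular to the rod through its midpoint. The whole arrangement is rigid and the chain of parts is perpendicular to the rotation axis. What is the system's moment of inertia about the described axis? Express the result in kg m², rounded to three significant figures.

0.872

Thin ring: I_cm = MR² = (5.3)(0.27)² = 0.38637 kg m²; axis through the centre, so I = 0.38637 kg m².
Thin rod: I_cm = (1/12)ML² = (1/12)(0.44)(1.4)² = 0.071867 kg m²; centre at d = 0.27 + 0.7 = 0.97 m, so the parallel axis theorem gives I = 0.071867 + (0.44)(0.97)² = 0.48586 kg m².
Total I = 0.38637 + 0.48586 = 0.87223 kg m².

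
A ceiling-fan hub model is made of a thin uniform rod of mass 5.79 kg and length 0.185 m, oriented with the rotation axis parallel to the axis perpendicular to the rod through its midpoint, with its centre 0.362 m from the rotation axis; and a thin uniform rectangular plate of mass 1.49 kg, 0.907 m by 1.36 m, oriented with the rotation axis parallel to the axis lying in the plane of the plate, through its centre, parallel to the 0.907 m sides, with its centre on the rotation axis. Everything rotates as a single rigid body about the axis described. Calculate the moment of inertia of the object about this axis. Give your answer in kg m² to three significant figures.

1.00

Thin rod: I_cm = (1/12)ML² = (1/12)(5.79)(0.185)² = 0.016514 kg m²; centre at d = 0.362 m, so I = I_cm + Md² gives I = 0.016514 + (5.79)(0.362)² = 0.77526 kg m².
Rectangular plate: I_cm = (1/12)Mb² = (1/12)(1.49)(1.36)² = 0.22966 kg m²; axis through the centre, so I = 0.22966 kg m².
Total I = 0.77526 + 0.22966 = 1.0049 kg m².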